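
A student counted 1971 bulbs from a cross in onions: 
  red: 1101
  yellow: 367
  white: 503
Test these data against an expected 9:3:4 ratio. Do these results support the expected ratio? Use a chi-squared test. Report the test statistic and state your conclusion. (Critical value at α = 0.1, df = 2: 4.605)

0.284; consistent

Expected counts for N = 1971 under a 9:3:4 ratio (total parts = 16):
  red: 1971 × 9/16 = 1108.6875
  yellow: 1971 × 3/16 = 369.5625
  white: 1971 × 4/16 = 492.75
χ² = Σ (O − E)² / E
  red: (1101 − 1108.6875)² / 1108.6875 = 0.0533
  yellow: (367 − 369.5625)² / 369.5625 = 0.0178
  white: (503 − 492.75)² / 492.75 = 0.2132
χ² = 0.0533 + 0.0178 + 0.2132 = 0.2843 ≈ 0.284
Degrees of freedom = 3 − 1 = 2; critical value at α = 0.1 is 4.605.
Since 0.284 < 4.605, we fail to reject the null hypothesis — the data are consistent with the 9:3:4 ratio.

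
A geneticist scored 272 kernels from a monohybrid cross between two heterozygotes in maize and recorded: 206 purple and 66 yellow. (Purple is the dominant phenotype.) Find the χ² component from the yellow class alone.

0.059

For a monohybrid cross between heterozygotes with complete dominance, the expected phenotypic ratio is 3:1.
Total ratio parts = 4. Expected numbers out of 272:
  purple: 272 × 3/4 = 204
  yellow: 272 × 1/4 = 68
Contribution of yellow: (66 − 68)² / 68 = 0.0588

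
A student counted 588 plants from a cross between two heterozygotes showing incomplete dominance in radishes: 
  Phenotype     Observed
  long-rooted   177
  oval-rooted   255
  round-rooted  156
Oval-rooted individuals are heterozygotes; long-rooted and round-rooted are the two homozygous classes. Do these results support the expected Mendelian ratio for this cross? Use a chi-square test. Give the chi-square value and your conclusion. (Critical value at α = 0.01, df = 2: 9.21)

11.847; not consistent

With incomplete dominance, a heterozygote × heterozygote cross gives a 1:2:1 phenotypic ratio.
Under the 1:2:1 hypothesis (Σ ratio = 4, N = 588):
  long-rooted: 588 × 1/4 = 147
  oval-rooted: 588 × 2/4 = 294
  round-rooted: 588 × 1/4 = 147
χ² = Σ (O − E)² / E
  long-rooted: (177 − 147)² / 147 = 6.1224
  oval-rooted: (255 − 294)² / 294 = 5.1735
  round-rooted: (156 − 147)² / 147 = 0.5510
χ² = 6.1224 + 5.1735 + 0.5510 = 11.8469 ≈ 11.847
Degrees of freedom = 3 − 1 = 2; critical value at α = 0.01 is 9.21.
Since 11.847 > 9.21, we reject the null hypothesis — the data do not fit the 1:2:1 ratio.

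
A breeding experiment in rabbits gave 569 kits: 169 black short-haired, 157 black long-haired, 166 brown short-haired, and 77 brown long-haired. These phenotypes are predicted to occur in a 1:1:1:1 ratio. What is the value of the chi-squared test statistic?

The 1:1:1:1 ratio has 4 parts, so with N = 569 the expected counts are:
  black short-haired: 569 × 1/4 = 142.25
  black long-haired: 569 × 1/4 = 142.25
  brown short-haired: 569 × 1/4 = 142.25
  brown long-haired: 569 × 1/4 = 142.25
χ² = Σ (O − E)² / E
  black short-haired: (169 − 142.25)² / 142.25 = 5.0303
  black long-haired: (157 − 142.25)² / 142.25 = 1.5294
  brown short-haired: (166 − 142.25)² / 142.25 = 3.9653
  brown long-haired: (77 − 142.25)² / 142.25 = 29.9301
χ² = 5.0303 + 1.5294 + 3.9653 + 29.9301 = 40.4551 ≈ 40.455

40.455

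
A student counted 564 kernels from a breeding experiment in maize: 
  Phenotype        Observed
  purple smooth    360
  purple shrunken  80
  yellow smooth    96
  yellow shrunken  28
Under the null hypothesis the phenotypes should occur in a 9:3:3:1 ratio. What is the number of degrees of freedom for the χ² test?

A goodness-of-fit test with 4 phenotype classes has df = 4 − 1 = 3.

3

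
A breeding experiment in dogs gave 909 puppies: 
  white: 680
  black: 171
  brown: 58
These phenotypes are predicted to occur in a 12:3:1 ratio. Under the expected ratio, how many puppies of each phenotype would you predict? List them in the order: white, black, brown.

681.75, 170.4375, 56.8125

Under the 12:3:1 hypothesis (Σ ratio = 16, N = 909):
  white: 909 × 12/16 = 681.75
  black: 909 × 3/16 = 170.4375
  brown: 909 × 1/16 = 56.8125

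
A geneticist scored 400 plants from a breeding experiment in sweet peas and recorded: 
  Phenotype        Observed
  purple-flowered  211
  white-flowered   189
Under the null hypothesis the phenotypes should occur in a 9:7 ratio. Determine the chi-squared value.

1.991

Total ratio parts = 16. Expected numbers out of 400:
  purple-flowered: 400 × 9/16 = 225
  white-flowered: 400 × 7/16 = 175
χ² = Σ (O − E)² / E
  purple-flowered: (211 − 225)² / 225 = 0.8711
  white-flowered: (189 − 175)² / 175 = 1.1200
χ² = 0.8711 + 1.1200 = 1.9911 ≈ 1.991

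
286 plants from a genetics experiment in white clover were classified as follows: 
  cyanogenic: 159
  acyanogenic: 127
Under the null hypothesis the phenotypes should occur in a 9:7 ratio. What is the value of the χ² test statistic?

0.050

Total ratio parts = 16. Expected numbers out of 286:
  cyanogenic: 286 × 9/16 = 160.875
  acyanogenic: 286 × 7/16 = 125.125
χ² = Σ (O − E)² / E
  cyanogenic: (159 − 160.875)² / 160.875 = 0.0219
  acyanogenic: (127 − 125.125)² / 125.125 = 0.0281
χ² = 0.0219 + 0.0281 = 0.050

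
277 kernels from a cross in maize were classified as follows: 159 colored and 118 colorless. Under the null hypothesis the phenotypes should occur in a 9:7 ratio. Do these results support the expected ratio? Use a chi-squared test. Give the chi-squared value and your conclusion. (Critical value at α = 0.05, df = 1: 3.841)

The 9:7 ratio has 16 parts, so with N = 277 the expected counts are:
  colored: 277 × 9/16 = 155.8125
  colorless: 277 × 7/16 = 121.1875
χ² = Σ (O − E)² / E
  colored: (159 − 155.8125)² / 155.8125 = 0.0652
  colorless: (118 − 121.1875)² / 121.1875 = 0.0838
χ² = 0.0652 + 0.0838 = 0.149
Degrees of freedom = 2 − 1 = 1; critical value at α = 0.05 is 3.841.
Since 0.149 < 3.841, we fail to reject the null hypothesis — the data are consistent with the 9:7 ratio.

0.149; consistent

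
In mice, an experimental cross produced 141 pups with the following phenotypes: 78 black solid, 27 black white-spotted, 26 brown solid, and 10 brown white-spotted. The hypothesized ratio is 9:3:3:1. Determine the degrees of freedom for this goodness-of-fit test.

A goodness-of-fit test with 4 phenotype classes has df = 4 − 1 = 3.

3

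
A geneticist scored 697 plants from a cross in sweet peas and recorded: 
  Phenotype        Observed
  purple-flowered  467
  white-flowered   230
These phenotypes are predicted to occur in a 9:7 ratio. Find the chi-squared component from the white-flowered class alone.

Total ratio parts = 16. Expected numbers out of 697:
  purple-flowered: 697 × 9/16 = 392.0625
  white-flowered: 697 × 7/16 = 304.9375
Contribution of white-flowered: (230 − 304.9375)² / 304.9375 = 18.4157

18.416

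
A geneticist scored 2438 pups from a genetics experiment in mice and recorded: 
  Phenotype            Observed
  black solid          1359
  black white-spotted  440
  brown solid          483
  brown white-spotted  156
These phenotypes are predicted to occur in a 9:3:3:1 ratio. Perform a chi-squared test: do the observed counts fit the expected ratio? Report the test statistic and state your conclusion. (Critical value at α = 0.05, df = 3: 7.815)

Total ratio parts = 16. Expected numbers out of 2438:
  black solid: 2438 × 9/16 = 1371.375
  black white-spotted: 2438 × 3/16 = 457.125
  brown solid: 2438 × 3/16 = 457.125
  brown white-spotted: 2438 × 1/16 = 152.375
χ² = Σ (O − E)² / E
  black solid: (1359 − 1371.375)² / 1371.375 = 0.1117
  black white-spotted: (440 − 457.125)² / 457.125 = 0.6415
  brown solid: (483 − 457.125)² / 457.125 = 1.4646
  brown white-spotted: (156 − 152.375)² / 152.375 = 0.0862
χ² = 0.1117 + 0.6415 + 1.4646 + 0.0862 = 2.304
Degrees of freedom = 4 − 1 = 3; critical value at α = 0.05 is 7.815.
Since 2.304 < 7.815, we fail to reject the null hypothesis — the data are consistent with the 9:3:3:1 ratio.

2.304; consistent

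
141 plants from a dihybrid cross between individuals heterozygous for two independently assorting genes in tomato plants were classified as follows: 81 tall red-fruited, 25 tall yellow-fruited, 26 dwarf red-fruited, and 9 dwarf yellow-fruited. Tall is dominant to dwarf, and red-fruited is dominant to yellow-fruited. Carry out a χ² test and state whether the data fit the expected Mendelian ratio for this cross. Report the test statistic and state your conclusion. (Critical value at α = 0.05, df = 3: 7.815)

0.125; consistent

A dihybrid F₂ with independent assortment and complete dominance at both loci gives a 9:3:3:1 phenotypic ratio.
Expected counts for N = 141 under a 9:3:3:1 ratio (total parts = 16):
  tall red-fruited: 141 × 9/16 = 79.3125
  tall yellow-fruited: 141 × 3/16 = 26.4375
  dwarf red-fruited: 141 × 3/16 = 26.4375
  dwarf yellow-fruited: 141 × 1/16 = 8.8125
χ² = Σ (O − E)² / E
  tall red-fruited: (81 − 79.3125)² / 79.3125 = 0.0359
  tall yellow-fruited: (25 − 26.4375)² / 26.4375 = 0.0782
  dwarf red-fruited: (26 − 26.4375)² / 26.4375 = 0.0072
  dwarf yellow-fruited: (9 − 8.8125)² / 8.8125 = 0.0040
χ² = 0.0359 + 0.0782 + 0.0072 + 0.0040 = 0.1253 ≈ 0.125
Degrees of freedom = 4 − 1 = 3; critical value at α = 0.05 is 7.815.
Since 0.125 < 7.815, we fail to reject the null hypothesis — the data are consistent with the 9:3:3:1 ratio.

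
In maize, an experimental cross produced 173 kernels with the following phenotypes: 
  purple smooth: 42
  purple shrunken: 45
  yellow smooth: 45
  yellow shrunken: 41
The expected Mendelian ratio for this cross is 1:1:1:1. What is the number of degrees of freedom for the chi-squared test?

3

A goodness-of-fit test with 4 phenotype classes has df = 4 − 1 = 3.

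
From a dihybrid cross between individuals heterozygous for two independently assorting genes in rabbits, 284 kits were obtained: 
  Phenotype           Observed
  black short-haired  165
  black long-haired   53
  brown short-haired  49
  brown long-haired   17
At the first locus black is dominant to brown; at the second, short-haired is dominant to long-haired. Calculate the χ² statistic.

A dihybrid F₂ with independent assortment and complete dominance at both loci gives a 9:3:3:1 phenotypic ratio.
Total ratio parts = 16. Expected numbers out of 284:
  black short-haired: 284 × 9/16 = 159.75
  black long-haired: 284 × 3/16 = 53.25
  brown short-haired: 284 × 3/16 = 53.25
  brown long-haired: 284 × 1/16 = 17.75
χ² = Σ (O − E)² / E
  black short-haired: (165 − 159.75)² / 159.75 = 0.1725
  black long-haired: (53 − 53.25)² / 53.25 = 0.0012
  brown short-haired: (49 − 53.25)² / 53.25 = 0.3392
  brown long-haired: (17 − 17.75)² / 17.75 = 0.0317
χ² = 0.1725 + 0.0012 + 0.3392 + 0.0317 = 0.5446 ≈ 0.545

0.545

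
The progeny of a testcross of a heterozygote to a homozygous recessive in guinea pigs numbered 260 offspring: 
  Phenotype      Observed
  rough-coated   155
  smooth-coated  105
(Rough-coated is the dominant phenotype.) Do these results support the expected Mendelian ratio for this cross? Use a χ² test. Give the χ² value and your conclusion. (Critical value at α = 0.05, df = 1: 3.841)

9.615; not consistent

A testcross of a heterozygote (Aa × aa) gives a 1:1 phenotypic ratio.
Under the 1:1 hypothesis (Σ ratio = 2, N = 260):
  rough-coated: 260 × 1/2 = 130
  smooth-coated: 260 × 1/2 = 130
χ² = Σ (O − E)² / E
  rough-coated: (155 − 130)² / 130 = 4.8077
  smooth-coated: (105 − 130)² / 130 = 4.8077
χ² = 4.8077 + 4.8077 = 9.6154 ≈ 9.615
Degrees of freedom = 2 − 1 = 1; critical value at α = 0.05 is 3.841.
Since 9.615 > 3.841, we reject the null hypothesis — the data do not fit the 1:1 ratio.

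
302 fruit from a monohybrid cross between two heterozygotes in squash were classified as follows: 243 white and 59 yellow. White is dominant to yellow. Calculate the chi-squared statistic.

4.808

For a monohybrid cross between heterozygotes with complete dominance, the expected phenotypic ratio is 3:1.
Expected counts for N = 302 under a 3:1 ratio (total parts = 4):
  white: 302 × 3/4 = 226.5
  yellow: 302 × 1/4 = 75.5
χ² = Σ (O − E)² / E
  white: (243 − 226.5)² / 226.5 = 1.2020
  yellow: (59 − 75.5)² / 75.5 = 3.6060
χ² = 1.2020 + 3.6060 = 4.808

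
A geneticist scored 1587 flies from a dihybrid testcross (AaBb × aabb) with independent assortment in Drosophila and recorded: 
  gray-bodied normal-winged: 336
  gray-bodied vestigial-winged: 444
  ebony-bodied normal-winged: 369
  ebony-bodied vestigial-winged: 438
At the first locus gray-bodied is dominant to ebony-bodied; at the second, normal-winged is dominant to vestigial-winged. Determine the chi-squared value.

A dihybrid testcross with independent assortment gives a 1:1:1:1 ratio.
The 1:1:1:1 ratio has 4 parts, so with N = 1587 the expected counts are:
  gray-bodied normal-winged: 1587 × 1/4 = 396.75
  gray-bodied vestigial-winged: 1587 × 1/4 = 396.75
  ebony-bodied normal-winged: 1587 × 1/4 = 396.75
  ebony-bodied vestigial-winged: 1587 × 1/4 = 396.75
χ² = Σ (O − E)² / E
  gray-bodied normal-winged: (336 − 396.75)² / 396.75 = 9.3020
  gray-bodied vestigial-winged: (444 − 396.75)² / 396.75 = 5.6271
  ebony-bodied normal-winged: (369 − 396.75)² / 396.75 = 1.9409
  ebony-bodied vestigial-winged: (438 − 396.75)² / 396.75 = 4.2888
χ² = 9.3020 + 5.6271 + 1.9409 + 4.2888 = 21.1588 ≈ 21.159

21.159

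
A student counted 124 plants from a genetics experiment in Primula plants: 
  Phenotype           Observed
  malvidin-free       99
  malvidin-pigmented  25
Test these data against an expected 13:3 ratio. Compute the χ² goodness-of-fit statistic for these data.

Total ratio parts = 16. Expected numbers out of 124:
  malvidin-free: 124 × 13/16 = 100.75
  malvidin-pigmented: 124 × 3/16 = 23.25
χ² = Σ (O − E)² / E
  malvidin-free: (99 − 100.75)² / 100.75 = 0.0304
  malvidin-pigmented: (25 − 23.25)² / 23.25 = 0.1317
χ² = 0.0304 + 0.1317 = 0.1621 ≈ 0.162

0.162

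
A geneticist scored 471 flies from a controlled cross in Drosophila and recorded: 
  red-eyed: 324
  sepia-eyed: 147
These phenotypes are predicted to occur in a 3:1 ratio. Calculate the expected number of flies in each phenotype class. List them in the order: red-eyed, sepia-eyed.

Under the 3:1 hypothesis (Σ ratio = 4, N = 471):
  red-eyed: 471 × 3/4 = 353.25
  sepia-eyed: 471 × 1/4 = 117.75

353.25, 117.75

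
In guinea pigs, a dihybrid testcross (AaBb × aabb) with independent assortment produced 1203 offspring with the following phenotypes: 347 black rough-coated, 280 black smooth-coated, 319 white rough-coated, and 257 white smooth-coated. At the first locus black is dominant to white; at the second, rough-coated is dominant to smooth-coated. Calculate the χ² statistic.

16.016

A dihybrid testcross with independent assortment gives a 1:1:1:1 ratio.
The 1:1:1:1 ratio has 4 parts, so with N = 1203 the expected counts are:
  black rough-coated: 1203 × 1/4 = 300.75
  black smooth-coated: 1203 × 1/4 = 300.75
  white rough-coated: 1203 × 1/4 = 300.75
  white smooth-coated: 1203 × 1/4 = 300.75
χ² = Σ (O − E)² / E
  black rough-coated: (347 − 300.75)² / 300.75 = 7.1124
  black smooth-coated: (280 − 300.75)² / 300.75 = 1.4316
  white rough-coated: (319 − 300.75)² / 300.75 = 1.1074
  white smooth-coated: (257 − 300.75)² / 300.75 = 6.3643
χ² = 7.1124 + 1.4316 + 1.1074 + 6.3643 = 16.0157 ≈ 16.016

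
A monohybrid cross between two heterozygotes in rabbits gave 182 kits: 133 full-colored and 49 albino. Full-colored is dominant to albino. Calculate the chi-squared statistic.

For a monohybrid cross between heterozygotes with complete dominance, the expected phenotypic ratio is 3:1.
The 3:1 ratio has 4 parts, so with N = 182 the expected counts are:
  full-colored: 182 × 3/4 = 136.5
  albino: 182 × 1/4 = 45.5
χ² = Σ (O − E)² / E
  full-colored: (133 − 136.5)² / 136.5 = 0.0897
  albino: (49 − 45.5)² / 45.5 = 0.2692
χ² = 0.0897 + 0.2692 = 0.3589 ≈ 0.359

0.359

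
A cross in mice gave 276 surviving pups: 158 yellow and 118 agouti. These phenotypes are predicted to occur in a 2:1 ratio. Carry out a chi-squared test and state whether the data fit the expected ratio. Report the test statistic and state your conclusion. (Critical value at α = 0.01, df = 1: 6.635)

The 2:1 ratio has 3 parts, so with N = 276 the expected counts are:
  yellow: 276 × 2/3 = 184
  agouti: 276 × 1/3 = 92
χ² = Σ (O − E)² / E
  yellow: (158 − 184)² / 184 = 3.6739
  agouti: (118 − 92)² / 92 = 7.3478
χ² = 3.6739 + 7.3478 = 11.0217 ≈ 11.022
Degrees of freedom = 2 − 1 = 1; critical value at α = 0.01 is 6.635.
Since 11.022 > 6.635, we reject the null hypothesis — the data do not fit the 2:1 ratio.

11.022; not consistent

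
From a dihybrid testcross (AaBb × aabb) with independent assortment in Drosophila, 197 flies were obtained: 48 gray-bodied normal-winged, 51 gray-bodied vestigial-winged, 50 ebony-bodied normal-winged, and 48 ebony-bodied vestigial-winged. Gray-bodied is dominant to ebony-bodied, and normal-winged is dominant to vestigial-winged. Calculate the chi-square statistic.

A dihybrid testcross with independent assortment gives a 1:1:1:1 ratio.
Expected counts for N = 197 under a 1:1:1:1 ratio (total parts = 4):
  gray-bodied normal-winged: 197 × 1/4 = 49.25
  gray-bodied vestigial-winged: 197 × 1/4 = 49.25
  ebony-bodied normal-winged: 197 × 1/4 = 49.25
  ebony-bodied vestigial-winged: 197 × 1/4 = 49.25
χ² = Σ (O − E)² / E
  gray-bodied normal-winged: (48 − 49.25)² / 49.25 = 0.0317
  gray-bodied vestigial-winged: (51 − 49.25)² / 49.25 = 0.0622
  ebony-bodied normal-winged: (50 − 49.25)² / 49.25 = 0.0114
  ebony-bodied vestigial-winged: (48 − 49.25)² / 49.25 = 0.0317
χ² = 0.0317 + 0.0622 + 0.0114 + 0.0317 = 0.137

0.137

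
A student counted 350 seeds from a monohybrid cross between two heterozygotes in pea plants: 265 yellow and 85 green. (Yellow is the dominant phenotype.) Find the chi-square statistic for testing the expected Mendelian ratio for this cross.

For a monohybrid cross between heterozygotes with complete dominance, the expected phenotypic ratio is 3:1.
The 3:1 ratio has 4 parts, so with N = 350 the expected counts are:
  yellow: 350 × 3/4 = 262.5
  green: 350 × 1/4 = 87.5
χ² = Σ (O − E)² / E
  yellow: (265 − 262.5)² / 262.5 = 0.0238
  green: (85 − 87.5)² / 87.5 = 0.0714
χ² = 0.0238 + 0.0714 = 0.0952 ≈ 0.095

0.095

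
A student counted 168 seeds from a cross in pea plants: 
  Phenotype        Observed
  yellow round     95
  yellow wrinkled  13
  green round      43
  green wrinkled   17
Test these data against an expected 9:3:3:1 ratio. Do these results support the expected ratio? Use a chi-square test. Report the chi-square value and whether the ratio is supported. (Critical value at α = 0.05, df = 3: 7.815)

Expected counts for N = 168 under a 9:3:3:1 ratio (total parts = 16):
  yellow round: 168 × 9/16 = 94.5
  yellow wrinkled: 168 × 3/16 = 31.5
  green round: 168 × 3/16 = 31.5
  green wrinkled: 168 × 1/16 = 10.5
χ² = Σ (O − E)² / E
  yellow round: (95 − 94.5)² / 94.5 = 0.0026
  yellow wrinkled: (13 − 31.5)² / 31.5 = 10.8651
  green round: (43 − 31.5)² / 31.5 = 4.1984
  green wrinkled: (17 − 10.5)² / 10.5 = 4.0238
χ² = 0.0026 + 10.8651 + 4.1984 + 4.0238 = 19.0899 ≈ 19.090
Degrees of freedom = 4 − 1 = 3; critical value at α = 0.05 is 7.815.
Since 19.090 > 7.815, we reject the null hypothesis — the data do not fit the 9:3:3:1 ratio.

19.090; not consistent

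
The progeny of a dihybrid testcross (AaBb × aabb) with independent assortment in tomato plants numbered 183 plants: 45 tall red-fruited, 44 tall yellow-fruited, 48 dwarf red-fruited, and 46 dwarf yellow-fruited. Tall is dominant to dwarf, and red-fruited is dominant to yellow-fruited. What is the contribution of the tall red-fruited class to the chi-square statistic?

0.012

A dihybrid testcross with independent assortment gives a 1:1:1:1 ratio.
Total ratio parts = 4. Expected numbers out of 183:
  tall red-fruited: 183 × 1/4 = 45.75
  tall yellow-fruited: 183 × 1/4 = 45.75
  dwarf red-fruited: 183 × 1/4 = 45.75
  dwarf yellow-fruited: 183 × 1/4 = 45.75
Contribution of tall red-fruited: (45 − 45.75)² / 45.75 = 0.0123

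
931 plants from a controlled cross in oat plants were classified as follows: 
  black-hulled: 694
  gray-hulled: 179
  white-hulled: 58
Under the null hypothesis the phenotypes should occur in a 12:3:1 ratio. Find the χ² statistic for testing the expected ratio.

Under the 12:3:1 hypothesis (Σ ratio = 16, N = 931):
  black-hulled: 931 × 12/16 = 698.25
  gray-hulled: 931 × 3/16 = 174.5625
  white-hulled: 931 × 1/16 = 58.1875
χ² = Σ (O − E)² / E
  black-hulled: (694 − 698.25)² / 698.25 = 0.0259
  gray-hulled: (179 − 174.5625)² / 174.5625 = 0.1128
  white-hulled: (58 − 58.1875)² / 58.1875 = 0.0006
χ² = 0.0259 + 0.1128 + 0.0006 = 0.1393 ≈ 0.139

0.139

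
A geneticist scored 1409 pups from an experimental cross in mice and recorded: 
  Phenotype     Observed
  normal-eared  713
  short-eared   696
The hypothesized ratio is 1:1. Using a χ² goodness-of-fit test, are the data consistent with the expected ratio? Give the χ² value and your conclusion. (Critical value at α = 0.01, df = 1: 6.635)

Total ratio parts = 2. Expected numbers out of 1409:
  normal-eared: 1409 × 1/2 = 704.5
  short-eared: 1409 × 1/2 = 704.5
χ² = Σ (O − E)² / E
  normal-eared: (713 − 704.5)² / 704.5 = 0.1026
  short-eared: (696 − 704.5)² / 704.5 = 0.1026
χ² = 0.1026 + 0.1026 = 0.2052 ≈ 0.205
Degrees of freedom = 2 − 1 = 1; critical value at α = 0.01 is 6.635.
Since 0.205 < 6.635, we fail to reject the null hypothesis — the data are consistent with the 1:1 ratio.

0.205; consistent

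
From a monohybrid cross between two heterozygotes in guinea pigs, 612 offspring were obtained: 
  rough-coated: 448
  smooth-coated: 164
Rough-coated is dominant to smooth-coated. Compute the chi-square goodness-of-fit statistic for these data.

For a monohybrid cross between heterozygotes with complete dominance, the expected phenotypic ratio is 3:1.
Under the 3:1 hypothesis (Σ ratio = 4, N = 612):
  rough-coated: 612 × 3/4 = 459
  smooth-coated: 612 × 1/4 = 153
χ² = Σ (O − E)² / E
  rough-coated: (448 − 459)² / 459 = 0.2636
  smooth-coated: (164 − 153)² / 153 = 0.7908
χ² = 0.2636 + 0.7908 = 1.0544 ≈ 1.054

1.054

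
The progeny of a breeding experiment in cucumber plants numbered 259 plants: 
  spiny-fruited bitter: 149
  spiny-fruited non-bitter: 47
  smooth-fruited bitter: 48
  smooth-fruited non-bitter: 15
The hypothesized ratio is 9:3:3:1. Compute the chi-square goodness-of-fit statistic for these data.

The 9:3:3:1 ratio has 16 parts, so with N = 259 the expected counts are:
  spiny-fruited bitter: 259 × 9/16 = 145.6875
  spiny-fruited non-bitter: 259 × 3/16 = 48.5625
  smooth-fruited bitter: 259 × 3/16 = 48.5625
  smooth-fruited non-bitter: 259 × 1/16 = 16.1875
χ² = Σ (O − E)² / E
  spiny-fruited bitter: (149 − 145.6875)² / 145.6875 = 0.0753
  spiny-fruited non-bitter: (47 − 48.5625)² / 48.5625 = 0.0503
  smooth-fruited bitter: (48 − 48.5625)² / 48.5625 = 0.0065
  smooth-fruited non-bitter: (15 − 16.1875)² / 16.1875 = 0.0871
χ² = 0.0753 + 0.0503 + 0.0065 + 0.0871 = 0.2192 ≈ 0.219

0.219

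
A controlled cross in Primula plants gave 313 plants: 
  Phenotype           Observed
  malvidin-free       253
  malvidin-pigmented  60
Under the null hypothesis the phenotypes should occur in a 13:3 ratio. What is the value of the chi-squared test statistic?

0.036

The 13:3 ratio has 16 parts, so with N = 313 the expected counts are:
  malvidin-free: 313 × 13/16 = 254.3125
  malvidin-pigmented: 313 × 3/16 = 58.6875
χ² = Σ (O − E)² / E
  malvidin-free: (253 − 254.3125)² / 254.3125 = 0.0068
  malvidin-pigmented: (60 − 58.6875)² / 58.6875 = 0.0294
χ² = 0.0068 + 0.0294 = 0.0362 ≈ 0.036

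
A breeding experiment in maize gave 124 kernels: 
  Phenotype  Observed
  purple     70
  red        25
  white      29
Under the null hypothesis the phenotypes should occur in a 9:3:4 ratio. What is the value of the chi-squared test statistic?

Expected counts for N = 124 under a 9:3:4 ratio (total parts = 16):
  purple: 124 × 9/16 = 69.75
  red: 124 × 3/16 = 23.25
  white: 124 × 4/16 = 31
χ² = Σ (O − E)² / E
  purple: (70 − 69.75)² / 69.75 = 0.0009
  red: (25 − 23.25)² / 23.25 = 0.1317
  white: (29 − 31)² / 31 = 0.1290
χ² = 0.0009 + 0.1317 + 0.1290 = 0.2616 ≈ 0.262

0.262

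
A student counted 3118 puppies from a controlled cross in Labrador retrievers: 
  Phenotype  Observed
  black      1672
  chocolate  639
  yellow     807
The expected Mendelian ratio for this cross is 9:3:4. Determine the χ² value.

9.850

Expected counts for N = 3118 under a 9:3:4 ratio (total parts = 16):
  black: 3118 × 9/16 = 1753.875
  chocolate: 3118 × 3/16 = 584.625
  yellow: 3118 × 4/16 = 779.5
χ² = Σ (O − E)² / E
  black: (1672 − 1753.875)² / 1753.875 = 3.8221
  chocolate: (639 − 584.625)² / 584.625 = 5.0573
  yellow: (807 − 779.5)² / 779.5 = 0.9702
χ² = 3.8221 + 5.0573 + 0.9702 = 9.8496 ≈ 9.850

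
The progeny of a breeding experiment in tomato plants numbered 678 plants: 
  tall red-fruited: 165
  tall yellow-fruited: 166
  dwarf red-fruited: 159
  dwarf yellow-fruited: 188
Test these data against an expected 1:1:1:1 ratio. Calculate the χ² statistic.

Under the 1:1:1:1 hypothesis (Σ ratio = 4, N = 678):
  tall red-fruited: 678 × 1/4 = 169.5
  tall yellow-fruited: 678 × 1/4 = 169.5
  dwarf red-fruited: 678 × 1/4 = 169.5
  dwarf yellow-fruited: 678 × 1/4 = 169.5
χ² = Σ (O − E)² / E
  tall red-fruited: (165 − 169.5)² / 169.5 = 0.1195
  tall yellow-fruited: (166 − 169.5)² / 169.5 = 0.0723
  dwarf red-fruited: (159 − 169.5)² / 169.5 = 0.6504
  dwarf yellow-fruited: (188 − 169.5)² / 169.5 = 2.0192
χ² = 0.1195 + 0.0723 + 0.6504 + 2.0192 = 2.8614 ≈ 2.861

2.861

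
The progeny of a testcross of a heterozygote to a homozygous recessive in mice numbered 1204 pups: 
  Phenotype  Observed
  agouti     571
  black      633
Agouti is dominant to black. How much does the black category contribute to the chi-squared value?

A testcross of a heterozygote (Aa × aa) gives a 1:1 phenotypic ratio.
Expected counts for N = 1204 under a 1:1 ratio (total parts = 2):
  agouti: 1204 × 1/2 = 602
  black: 1204 × 1/2 = 602
Contribution of black: (633 − 602)² / 602 = 1.5963

1.596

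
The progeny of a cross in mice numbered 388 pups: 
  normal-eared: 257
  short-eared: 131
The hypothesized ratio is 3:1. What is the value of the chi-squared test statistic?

15.890

Expected counts for N = 388 under a 3:1 ratio (total parts = 4):
  normal-eared: 388 × 3/4 = 291
  short-eared: 388 × 1/4 = 97
χ² = Σ (O − E)² / E
  normal-eared: (257 − 291)² / 291 = 3.9725
  short-eared: (131 − 97)² / 97 = 11.9175
χ² = 3.9725 + 11.9175 = 15.890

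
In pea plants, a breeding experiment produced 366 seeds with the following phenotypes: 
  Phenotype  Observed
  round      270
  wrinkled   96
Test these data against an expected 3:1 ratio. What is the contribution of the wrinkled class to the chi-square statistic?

The 3:1 ratio has 4 parts, so with N = 366 the expected counts are:
  round: 366 × 3/4 = 274.5
  wrinkled: 366 × 1/4 = 91.5
Contribution of wrinkled: (96 − 91.5)² / 91.5 = 0.2213

0.221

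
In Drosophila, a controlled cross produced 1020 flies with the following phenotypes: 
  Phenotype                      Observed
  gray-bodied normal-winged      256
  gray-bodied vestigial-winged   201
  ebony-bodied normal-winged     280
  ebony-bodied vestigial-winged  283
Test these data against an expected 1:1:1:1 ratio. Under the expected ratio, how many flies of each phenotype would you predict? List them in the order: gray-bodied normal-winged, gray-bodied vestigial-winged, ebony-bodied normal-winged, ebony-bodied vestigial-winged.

Total ratio parts = 4. Expected numbers out of 1020:
  gray-bodied normal-winged: 1020 × 1/4 = 255
  gray-bodied vestigial-winged: 1020 × 1/4 = 255
  ebony-bodied normal-winged: 1020 × 1/4 = 255
  ebony-bodied vestigial-winged: 1020 × 1/4 = 255

255, 255, 255, 255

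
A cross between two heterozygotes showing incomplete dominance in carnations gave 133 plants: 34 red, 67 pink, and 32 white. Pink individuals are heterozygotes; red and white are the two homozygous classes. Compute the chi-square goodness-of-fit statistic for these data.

With incomplete dominance, a heterozygote × heterozygote cross gives a 1:2:1 phenotypic ratio.
The 1:2:1 ratio has 4 parts, so with N = 133 the expected counts are:
  red: 133 × 1/4 = 33.25
  pink: 133 × 2/4 = 66.5
  white: 133 × 1/4 = 33.25
χ² = Σ (O − E)² / E
  red: (34 − 33.25)² / 33.25 = 0.0169
  pink: (67 − 66.5)² / 66.5 = 0.0038
  white: (32 − 33.25)² / 33.25 = 0.0470
χ² = 0.0169 + 0.0038 + 0.0470 = 0.0677 ≈ 0.068

0.068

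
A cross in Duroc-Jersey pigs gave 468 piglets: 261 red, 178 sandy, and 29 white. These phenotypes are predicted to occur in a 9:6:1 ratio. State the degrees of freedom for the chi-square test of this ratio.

A goodness-of-fit test with 3 phenotype classes has df = 3 − 1 = 2.

2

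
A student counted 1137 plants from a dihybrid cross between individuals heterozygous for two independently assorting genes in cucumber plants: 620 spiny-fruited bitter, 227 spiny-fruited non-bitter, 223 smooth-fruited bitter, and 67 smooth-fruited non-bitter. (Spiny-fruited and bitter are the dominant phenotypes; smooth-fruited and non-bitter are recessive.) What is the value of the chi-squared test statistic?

2.177

A dihybrid F₂ with independent assortment and complete dominance at both loci gives a 9:3:3:1 phenotypic ratio.
Under the 9:3:3:1 hypothesis (Σ ratio = 16, N = 1137):
  spiny-fruited bitter: 1137 × 9/16 = 639.5625
  spiny-fruited non-bitter: 1137 × 3/16 = 213.1875
  smooth-fruited bitter: 1137 × 3/16 = 213.1875
  smooth-fruited non-bitter: 1137 × 1/16 = 71.0625
χ² = Σ (O − E)² / E
  spiny-fruited bitter: (620 − 639.5625)² / 639.5625 = 0.5984
  spiny-fruited non-bitter: (227 − 213.1875)² / 213.1875 = 0.8949
  smooth-fruited bitter: (223 − 213.1875)² / 213.1875 = 0.4516
  smooth-fruited non-bitter: (67 − 71.0625)² / 71.0625 = 0.2322
χ² = 0.5984 + 0.8949 + 0.4516 + 0.2322 = 2.1771 ≈ 2.177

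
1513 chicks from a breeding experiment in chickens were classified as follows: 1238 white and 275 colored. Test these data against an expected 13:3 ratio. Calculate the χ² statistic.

0.327

Expected counts for N = 1513 under a 13:3 ratio (total parts = 16):
  white: 1513 × 13/16 = 1229.3125
  colored: 1513 × 3/16 = 283.6875
χ² = Σ (O − E)² / E
  white: (1238 − 1229.3125)² / 1229.3125 = 0.0614
  colored: (275 − 283.6875)² / 283.6875 = 0.2660
χ² = 0.0614 + 0.2660 = 0.3274 ≈ 0.327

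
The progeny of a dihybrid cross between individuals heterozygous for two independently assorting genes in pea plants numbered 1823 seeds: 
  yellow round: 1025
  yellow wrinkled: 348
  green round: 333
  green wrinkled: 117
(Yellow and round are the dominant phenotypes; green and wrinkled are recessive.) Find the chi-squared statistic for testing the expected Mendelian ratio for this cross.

0.422

A dihybrid F₂ with independent assortment and complete dominance at both loci gives a 9:3:3:1 phenotypic ratio.
The 9:3:3:1 ratio has 16 parts, so with N = 1823 the expected counts are:
  yellow round: 1823 × 9/16 = 1025.4375
  yellow wrinkled: 1823 × 3/16 = 341.8125
  green round: 1823 × 3/16 = 341.8125
  green wrinkled: 1823 × 1/16 = 113.9375
χ² = Σ (O − E)² / E
  yellow round: (1025 − 1025.4375)² / 1025.4375 = 0.0002
  yellow wrinkled: (348 − 341.8125)² / 341.8125 = 0.1120
  green round: (333 − 341.8125)² / 341.8125 = 0.2272
  green wrinkled: (117 − 113.9375)² / 113.9375 = 0.0823
χ² = 0.0002 + 0.1120 + 0.2272 + 0.0823 = 0.4217 ≈ 0.422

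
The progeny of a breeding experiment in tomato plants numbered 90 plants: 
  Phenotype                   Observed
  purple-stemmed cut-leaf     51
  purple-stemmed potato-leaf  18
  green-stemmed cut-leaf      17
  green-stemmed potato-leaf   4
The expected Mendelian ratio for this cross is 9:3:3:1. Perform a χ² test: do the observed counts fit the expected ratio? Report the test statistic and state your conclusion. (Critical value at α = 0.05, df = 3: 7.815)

0.548; consistent

Under the 9:3:3:1 hypothesis (Σ ratio = 16, N = 90):
  purple-stemmed cut-leaf: 90 × 9/16 = 50.625
  purple-stemmed potato-leaf: 90 × 3/16 = 16.875
  green-stemmed cut-leaf: 90 × 3/16 = 16.875
  green-stemmed potato-leaf: 90 × 1/16 = 5.625
χ² = Σ (O − E)² / E
  purple-stemmed cut-leaf: (51 − 50.625)² / 50.625 = 0.0028
  purple-stemmed potato-leaf: (18 − 16.875)² / 16.875 = 0.0750
  green-stemmed cut-leaf: (17 − 16.875)² / 16.875 = 0.0009
  green-stemmed potato-leaf: (4 − 5.625)² / 5.625 = 0.4694
χ² = 0.0028 + 0.0750 + 0.0009 + 0.4694 = 0.5481 ≈ 0.548
Degrees of freedom = 4 − 1 = 3; critical value at α = 0.05 is 7.815.
Since 0.548 < 7.815, we fail to reject the null hypothesis — the data are consistent with the 9:3:3:1 ratio.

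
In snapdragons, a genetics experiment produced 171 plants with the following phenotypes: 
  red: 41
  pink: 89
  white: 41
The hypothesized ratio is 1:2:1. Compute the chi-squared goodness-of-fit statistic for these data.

0.287

Expected counts for N = 171 under a 1:2:1 ratio (total parts = 4):
  red: 171 × 1/4 = 42.75
  pink: 171 × 2/4 = 85.5
  white: 171 × 1/4 = 42.75
χ² = Σ (O − E)² / E
  red: (41 − 42.75)² / 42.75 = 0.0716
  pink: (89 − 85.5)² / 85.5 = 0.1433
  white: (41 − 42.75)² / 42.75 = 0.0716
χ² = 0.0716 + 0.1433 + 0.0716 = 0.2865 ≈ 0.287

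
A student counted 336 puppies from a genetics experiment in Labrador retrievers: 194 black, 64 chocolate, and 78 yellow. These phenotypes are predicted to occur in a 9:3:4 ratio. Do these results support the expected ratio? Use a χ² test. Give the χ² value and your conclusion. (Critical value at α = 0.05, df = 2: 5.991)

Expected counts for N = 336 under a 9:3:4 ratio (total parts = 16):
  black: 336 × 9/16 = 189
  chocolate: 336 × 3/16 = 63
  yellow: 336 × 4/16 = 84
χ² = Σ (O − E)² / E
  black: (194 − 189)² / 189 = 0.1323
  chocolate: (64 − 63)² / 63 = 0.0159
  yellow: (78 − 84)² / 84 = 0.4286
χ² = 0.1323 + 0.0159 + 0.4286 = 0.5768 ≈ 0.577
Degrees of freedom = 3 − 1 = 2; critical value at α = 0.05 is 5.991.
Since 0.577 < 5.991, we fail to reject the null hypothesis — the data are consistent with the 9:3:4 ratio.

0.577; consistent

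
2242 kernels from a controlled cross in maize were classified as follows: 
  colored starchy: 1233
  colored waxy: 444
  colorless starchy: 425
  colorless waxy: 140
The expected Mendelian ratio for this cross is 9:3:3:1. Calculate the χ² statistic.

Total ratio parts = 16. Expected numbers out of 2242:
  colored starchy: 2242 × 9/16 = 1261.125
  colored waxy: 2242 × 3/16 = 420.375
  colorless starchy: 2242 × 3/16 = 420.375
  colorless waxy: 2242 × 1/16 = 140.125
χ² = Σ (O − E)² / E
  colored starchy: (1233 − 1261.125)² / 1261.125 = 0.6272
  colored waxy: (444 − 420.375)² / 420.375 = 1.3277
  colorless starchy: (425 − 420.375)² / 420.375 = 0.0509
  colorless waxy: (140 − 140.125)² / 140.125 = 0.0001
χ² = 0.6272 + 1.3277 + 0.0509 + 0.0001 = 2.0059 ≈ 2.006

2.006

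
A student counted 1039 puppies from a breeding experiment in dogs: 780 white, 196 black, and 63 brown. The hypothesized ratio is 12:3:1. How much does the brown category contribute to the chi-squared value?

Under the 12:3:1 hypothesis (Σ ratio = 16, N = 1039):
  white: 1039 × 12/16 = 779.25
  black: 1039 × 3/16 = 194.8125
  brown: 1039 × 1/16 = 64.9375
Contribution of brown: (63 − 64.9375)² / 64.9375 = 0.0578

0.058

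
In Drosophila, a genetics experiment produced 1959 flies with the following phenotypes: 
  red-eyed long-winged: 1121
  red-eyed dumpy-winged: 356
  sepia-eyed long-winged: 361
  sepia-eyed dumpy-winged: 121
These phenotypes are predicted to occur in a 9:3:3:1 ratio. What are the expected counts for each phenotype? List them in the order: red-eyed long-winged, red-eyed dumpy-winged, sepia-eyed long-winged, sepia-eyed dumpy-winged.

1101.9375, 367.3125, 367.3125, 122.4375

The 9:3:3:1 ratio has 16 parts, so with N = 1959 the expected counts are:
  red-eyed long-winged: 1959 × 9/16 = 1101.9375
  red-eyed dumpy-winged: 1959 × 3/16 = 367.3125
  sepia-eyed long-winged: 1959 × 3/16 = 367.3125
  sepia-eyed dumpy-winged: 1959 × 1/16 = 122.4375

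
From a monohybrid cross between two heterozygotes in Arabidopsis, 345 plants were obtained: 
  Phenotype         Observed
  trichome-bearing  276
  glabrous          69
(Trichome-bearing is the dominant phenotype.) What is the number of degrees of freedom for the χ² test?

For a monohybrid cross between heterozygotes with complete dominance, the expected phenotypic ratio is 3:1.
A goodness-of-fit test with 2 phenotype classes has df = 2 − 1 = 1.

1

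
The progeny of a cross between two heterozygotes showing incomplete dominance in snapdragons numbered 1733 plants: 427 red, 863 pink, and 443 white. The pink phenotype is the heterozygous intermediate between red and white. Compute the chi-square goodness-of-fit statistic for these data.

With incomplete dominance, a heterozygote × heterozygote cross gives a 1:2:1 phenotypic ratio.
Under the 1:2:1 hypothesis (Σ ratio = 4, N = 1733):
  red: 1733 × 1/4 = 433.25
  pink: 1733 × 2/4 = 866.5
  white: 1733 × 1/4 = 433.25
χ² = Σ (O − E)² / E
  red: (427 − 433.25)² / 433.25 = 0.0902
  pink: (863 − 866.5)² / 866.5 = 0.0141
  white: (443 − 433.25)² / 433.25 = 0.2194
χ² = 0.0902 + 0.0141 + 0.2194 = 0.3237 ≈ 0.324

0.324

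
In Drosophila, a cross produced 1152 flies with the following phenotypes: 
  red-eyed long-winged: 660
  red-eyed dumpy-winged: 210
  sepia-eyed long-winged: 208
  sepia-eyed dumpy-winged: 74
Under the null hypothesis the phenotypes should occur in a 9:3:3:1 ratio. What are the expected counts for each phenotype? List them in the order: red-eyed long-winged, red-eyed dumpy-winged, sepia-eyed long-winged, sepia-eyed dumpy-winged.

648, 216, 216, 72

The 9:3:3:1 ratio has 16 parts, so with N = 1152 the expected counts are:
  red-eyed long-winged: 1152 × 9/16 = 648
  red-eyed dumpy-winged: 1152 × 3/16 = 216
  sepia-eyed long-winged: 1152 × 3/16 = 216
  sepia-eyed dumpy-winged: 1152 × 1/16 = 72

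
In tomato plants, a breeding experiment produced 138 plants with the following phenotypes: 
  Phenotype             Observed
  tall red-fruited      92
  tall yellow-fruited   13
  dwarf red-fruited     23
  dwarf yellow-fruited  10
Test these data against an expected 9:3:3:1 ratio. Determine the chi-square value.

9.607

The 9:3:3:1 ratio has 16 parts, so with N = 138 the expected counts are:
  tall red-fruited: 138 × 9/16 = 77.625
  tall yellow-fruited: 138 × 3/16 = 25.875
  dwarf red-fruited: 138 × 3/16 = 25.875
  dwarf yellow-fruited: 138 × 1/16 = 8.625
χ² = Σ (O − E)² / E
  tall red-fruited: (92 − 77.625)² / 77.625 = 2.6620
  tall yellow-fruited: (13 − 25.875)² / 25.875 = 6.4064
  dwarf red-fruited: (23 − 25.875)² / 25.875 = 0.3194
  dwarf yellow-fruited: (10 − 8.625)² / 8.625 = 0.2192
χ² = 2.6620 + 6.4064 + 0.3194 + 0.2192 = 9.607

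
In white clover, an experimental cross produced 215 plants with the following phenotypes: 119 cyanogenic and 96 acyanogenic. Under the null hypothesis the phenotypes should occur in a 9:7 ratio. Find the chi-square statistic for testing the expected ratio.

0.071

Expected counts for N = 215 under a 9:7 ratio (total parts = 16):
  cyanogenic: 215 × 9/16 = 120.9375
  acyanogenic: 215 × 7/16 = 94.0625
χ² = Σ (O − E)² / E
  cyanogenic: (119 − 120.9375)² / 120.9375 = 0.0310
  acyanogenic: (96 − 94.0625)² / 94.0625 = 0.0399
χ² = 0.0310 + 0.0399 = 0.0709 ≈ 0.071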